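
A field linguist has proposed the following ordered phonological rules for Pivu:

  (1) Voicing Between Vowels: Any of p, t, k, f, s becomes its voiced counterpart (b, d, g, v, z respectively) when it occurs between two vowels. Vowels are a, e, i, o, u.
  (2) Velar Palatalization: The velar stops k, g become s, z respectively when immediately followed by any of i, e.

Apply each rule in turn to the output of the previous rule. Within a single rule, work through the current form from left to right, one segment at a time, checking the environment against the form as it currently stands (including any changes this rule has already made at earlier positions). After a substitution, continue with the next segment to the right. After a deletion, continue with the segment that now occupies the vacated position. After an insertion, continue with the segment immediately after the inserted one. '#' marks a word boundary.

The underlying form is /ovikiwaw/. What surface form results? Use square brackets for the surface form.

[oviziwaw]

(1) Voicing Between Vowels: [ovikiwaw] → [ovigiwaw]
(2) Velar Palatalization: [ovigiwaw] → [oviziwaw]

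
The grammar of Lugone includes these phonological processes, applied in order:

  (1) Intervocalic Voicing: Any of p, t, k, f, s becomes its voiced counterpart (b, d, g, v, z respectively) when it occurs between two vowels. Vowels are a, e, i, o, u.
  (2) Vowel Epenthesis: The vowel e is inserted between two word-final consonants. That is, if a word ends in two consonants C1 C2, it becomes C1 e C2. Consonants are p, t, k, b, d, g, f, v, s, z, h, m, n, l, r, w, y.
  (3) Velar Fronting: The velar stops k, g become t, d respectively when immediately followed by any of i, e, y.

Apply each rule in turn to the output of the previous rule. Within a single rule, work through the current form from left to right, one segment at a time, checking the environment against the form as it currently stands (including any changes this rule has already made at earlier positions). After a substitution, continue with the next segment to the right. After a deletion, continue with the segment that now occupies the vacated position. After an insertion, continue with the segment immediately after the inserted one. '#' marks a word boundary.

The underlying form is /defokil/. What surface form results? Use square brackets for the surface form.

[devodil]

(1) Intervocalic Voicing: [defokil] → [devogil]
(2) Vowel Epenthesis: no change — [devogil]
(3) Velar Fronting: [devogil] → [devodil]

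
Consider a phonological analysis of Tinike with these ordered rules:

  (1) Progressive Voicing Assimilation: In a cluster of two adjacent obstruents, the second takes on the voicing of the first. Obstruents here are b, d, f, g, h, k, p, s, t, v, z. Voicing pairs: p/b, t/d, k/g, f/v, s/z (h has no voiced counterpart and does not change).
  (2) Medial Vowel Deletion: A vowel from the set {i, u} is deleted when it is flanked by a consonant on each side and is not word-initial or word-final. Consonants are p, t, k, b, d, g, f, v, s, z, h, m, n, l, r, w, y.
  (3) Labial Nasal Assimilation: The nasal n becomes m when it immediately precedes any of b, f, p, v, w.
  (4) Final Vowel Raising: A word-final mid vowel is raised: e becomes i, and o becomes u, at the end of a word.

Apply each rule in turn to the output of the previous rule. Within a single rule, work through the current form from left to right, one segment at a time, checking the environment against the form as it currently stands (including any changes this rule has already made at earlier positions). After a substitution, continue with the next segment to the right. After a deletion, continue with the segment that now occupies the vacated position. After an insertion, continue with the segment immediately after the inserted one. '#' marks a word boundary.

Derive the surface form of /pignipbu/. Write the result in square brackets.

(1) Progressive Voicing Assimilation: [pignipbu] → [pignippu]
(2) Medial Vowel Deletion: [pignippu] → [pgnppu]
(3) Labial Nasal Assimilation: [pgnppu] → [pgmppu]
(4) Final Vowel Raising: no change — [pgmppu]

[pgmppu]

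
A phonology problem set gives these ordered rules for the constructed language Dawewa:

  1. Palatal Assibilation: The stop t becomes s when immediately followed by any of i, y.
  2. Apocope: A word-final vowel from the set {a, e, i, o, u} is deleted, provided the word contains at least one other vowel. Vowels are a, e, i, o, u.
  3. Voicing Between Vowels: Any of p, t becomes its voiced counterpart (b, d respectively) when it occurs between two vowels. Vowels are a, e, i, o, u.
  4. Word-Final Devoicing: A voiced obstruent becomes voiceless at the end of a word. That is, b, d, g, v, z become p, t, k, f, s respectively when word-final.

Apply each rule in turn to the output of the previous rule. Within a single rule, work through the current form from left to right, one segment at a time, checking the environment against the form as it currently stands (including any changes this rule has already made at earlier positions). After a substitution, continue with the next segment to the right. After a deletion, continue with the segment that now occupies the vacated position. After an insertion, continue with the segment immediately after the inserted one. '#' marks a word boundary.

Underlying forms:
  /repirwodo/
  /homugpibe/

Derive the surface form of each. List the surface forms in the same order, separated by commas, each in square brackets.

[rebirwot], [homugpip]

/repirwodo/:
  1 Palatal Assibilation: no change — [repirwodo]
  2 Apocope: [repirwodo] → [repirwod]
  3 Voicing Between Vowels: [repirwod] → [rebirwod]
  4 Word-Final Devoicing: [rebirwod] → [rebirwot]
/homugpibe/:
  1 Palatal Assibilation: no change — [homugpibe]
  2 Apocope: [homugpibe] → [homugpib]
  3 Voicing Between Vowels: no change — [homugpib]
  4 Word-Final Devoicing: [homugpib] → [homugpip]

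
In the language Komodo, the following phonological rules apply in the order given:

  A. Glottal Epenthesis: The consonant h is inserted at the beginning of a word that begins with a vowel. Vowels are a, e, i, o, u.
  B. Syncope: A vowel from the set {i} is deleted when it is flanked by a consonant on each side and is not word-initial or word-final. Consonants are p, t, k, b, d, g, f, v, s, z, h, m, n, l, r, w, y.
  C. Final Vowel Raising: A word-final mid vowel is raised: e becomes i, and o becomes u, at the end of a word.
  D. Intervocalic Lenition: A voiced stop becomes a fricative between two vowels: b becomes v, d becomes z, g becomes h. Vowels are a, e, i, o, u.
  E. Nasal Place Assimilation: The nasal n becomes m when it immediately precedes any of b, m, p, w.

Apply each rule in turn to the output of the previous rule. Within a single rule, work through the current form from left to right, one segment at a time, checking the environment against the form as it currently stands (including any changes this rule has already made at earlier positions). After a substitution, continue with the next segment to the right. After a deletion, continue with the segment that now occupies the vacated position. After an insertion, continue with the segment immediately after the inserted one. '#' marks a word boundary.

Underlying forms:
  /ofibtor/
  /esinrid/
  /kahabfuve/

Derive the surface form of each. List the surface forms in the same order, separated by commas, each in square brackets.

/ofibtor/:
  A Glottal Epenthesis: [ofibtor] → [hofibtor]
  B Syncope: [hofibtor] → [hofbtor]
  C Final Vowel Raising: no change — [hofbtor]
  D Intervocalic Lenition: no change — [hofbtor]
  E Nasal Place Assimilation: no change — [hofbtor]
/esinrid/:
  A Glottal Epenthesis: [esinrid] → [hesinrid]
  B Syncope: [hesinrid] → [hesnrd]
  C Final Vowel Raising: no change — [hesnrd]
  D Intervocalic Lenition: no change — [hesnrd]
  E Nasal Place Assimilation: no change — [hesnrd]
/kahabfuve/:
  A Glottal Epenthesis: no change — [kahabfuve]
  B Syncope: no change — [kahabfuve]
  C Final Vowel Raising: [kahabfuve] → [kahabfuvi]
  D Intervocalic Lenition: no change — [kahabfuvi]
  E Nasal Place Assimilation: no change — [kahabfuvi]

[hofbtor], [hesnrd], [kahabfuvi]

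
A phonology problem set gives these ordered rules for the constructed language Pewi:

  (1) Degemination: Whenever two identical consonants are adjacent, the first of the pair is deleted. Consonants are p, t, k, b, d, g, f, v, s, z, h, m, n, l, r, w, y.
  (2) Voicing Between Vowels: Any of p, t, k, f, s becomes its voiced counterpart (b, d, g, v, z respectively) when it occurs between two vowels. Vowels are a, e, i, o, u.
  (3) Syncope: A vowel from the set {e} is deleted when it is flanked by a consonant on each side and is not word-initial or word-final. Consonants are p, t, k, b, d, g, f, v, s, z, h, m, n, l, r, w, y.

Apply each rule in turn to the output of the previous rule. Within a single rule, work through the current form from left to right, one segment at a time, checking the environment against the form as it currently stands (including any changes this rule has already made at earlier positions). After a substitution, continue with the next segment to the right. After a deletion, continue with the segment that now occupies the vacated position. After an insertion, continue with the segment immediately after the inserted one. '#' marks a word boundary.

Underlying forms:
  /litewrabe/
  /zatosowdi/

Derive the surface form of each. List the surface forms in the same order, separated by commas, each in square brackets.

[lidwrabe], [zadozowdi]

/litewrabe/:
  (1) Degemination: no change — [litewrabe]
  (2) Voicing Between Vowels: [litewrabe] → [lidewrabe]
  (3) Syncope: [lidewrabe] → [lidwrabe]
/zatosowdi/:
  (1) Degemination: no change — [zatosowdi]
  (2) Voicing Between Vowels: [zatosowdi] → [zadozowdi]
  (3) Syncope: no change — [zadozowdi]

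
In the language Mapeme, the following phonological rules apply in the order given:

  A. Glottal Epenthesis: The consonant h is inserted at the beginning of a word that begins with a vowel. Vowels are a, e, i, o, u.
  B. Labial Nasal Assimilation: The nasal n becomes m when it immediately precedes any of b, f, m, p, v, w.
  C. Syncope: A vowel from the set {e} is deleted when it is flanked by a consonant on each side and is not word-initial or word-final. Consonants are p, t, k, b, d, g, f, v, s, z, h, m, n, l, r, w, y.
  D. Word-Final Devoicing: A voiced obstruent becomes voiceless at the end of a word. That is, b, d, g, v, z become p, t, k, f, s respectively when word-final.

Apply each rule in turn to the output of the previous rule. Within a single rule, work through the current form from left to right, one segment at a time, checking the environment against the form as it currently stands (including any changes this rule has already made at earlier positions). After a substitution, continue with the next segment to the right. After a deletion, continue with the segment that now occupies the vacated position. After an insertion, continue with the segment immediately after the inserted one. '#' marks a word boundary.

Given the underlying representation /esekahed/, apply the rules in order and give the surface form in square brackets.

A Glottal Epenthesis: [esekahed] → [hesekahed]
B Labial Nasal Assimilation: no change — [hesekahed]
C Syncope: [hesekahed] → [hskahd]
D Word-Final Devoicing: [hskahd] → [hskaht]

[hskaht]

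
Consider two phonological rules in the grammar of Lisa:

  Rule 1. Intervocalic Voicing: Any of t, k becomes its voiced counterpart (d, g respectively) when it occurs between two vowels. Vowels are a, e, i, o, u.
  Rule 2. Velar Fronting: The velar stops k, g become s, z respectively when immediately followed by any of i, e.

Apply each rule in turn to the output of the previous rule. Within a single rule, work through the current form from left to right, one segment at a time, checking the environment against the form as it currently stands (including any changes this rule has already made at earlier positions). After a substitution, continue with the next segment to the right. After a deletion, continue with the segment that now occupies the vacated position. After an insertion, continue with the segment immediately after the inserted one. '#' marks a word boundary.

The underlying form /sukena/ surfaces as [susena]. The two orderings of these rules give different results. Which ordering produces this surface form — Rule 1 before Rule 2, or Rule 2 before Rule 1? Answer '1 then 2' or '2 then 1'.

Order 1 then 2:
  1 Intervocalic Voicing: [sukena] → [sugena]
  2 Velar Fronting: [sugena] → [suzena]
  result: [suzena]
Order 2 then 1:
  2 Velar Fronting: [sukena] → [susena]
  1 Intervocalic Voicing: no change — [susena]
  result: [susena]

2 then 1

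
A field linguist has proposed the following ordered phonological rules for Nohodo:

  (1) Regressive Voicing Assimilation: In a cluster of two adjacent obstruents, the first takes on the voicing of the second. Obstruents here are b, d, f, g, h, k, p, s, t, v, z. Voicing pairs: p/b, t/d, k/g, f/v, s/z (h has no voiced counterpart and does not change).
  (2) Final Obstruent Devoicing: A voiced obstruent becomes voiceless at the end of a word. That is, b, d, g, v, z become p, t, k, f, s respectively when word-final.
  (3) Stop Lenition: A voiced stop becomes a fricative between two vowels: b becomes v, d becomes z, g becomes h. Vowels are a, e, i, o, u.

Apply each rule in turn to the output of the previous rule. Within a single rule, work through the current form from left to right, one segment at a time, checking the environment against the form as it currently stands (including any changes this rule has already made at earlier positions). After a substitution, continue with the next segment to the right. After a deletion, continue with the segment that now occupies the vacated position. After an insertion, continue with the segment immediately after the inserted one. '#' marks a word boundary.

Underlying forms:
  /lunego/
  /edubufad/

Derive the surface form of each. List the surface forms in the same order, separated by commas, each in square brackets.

[luneho], [ezuvufat]

/lunego/:
  (1) Regressive Voicing Assimilation: no change — [lunego]
  (2) Final Obstruent Devoicing: no change — [lunego]
  (3) Stop Lenition: [lunego] → [luneho]
/edubufad/:
  (1) Regressive Voicing Assimilation: no change — [edubufad]
  (2) Final Obstruent Devoicing: [edubufad] → [edubufat]
  (3) Stop Lenition: [edubufat] → [ezuvufat]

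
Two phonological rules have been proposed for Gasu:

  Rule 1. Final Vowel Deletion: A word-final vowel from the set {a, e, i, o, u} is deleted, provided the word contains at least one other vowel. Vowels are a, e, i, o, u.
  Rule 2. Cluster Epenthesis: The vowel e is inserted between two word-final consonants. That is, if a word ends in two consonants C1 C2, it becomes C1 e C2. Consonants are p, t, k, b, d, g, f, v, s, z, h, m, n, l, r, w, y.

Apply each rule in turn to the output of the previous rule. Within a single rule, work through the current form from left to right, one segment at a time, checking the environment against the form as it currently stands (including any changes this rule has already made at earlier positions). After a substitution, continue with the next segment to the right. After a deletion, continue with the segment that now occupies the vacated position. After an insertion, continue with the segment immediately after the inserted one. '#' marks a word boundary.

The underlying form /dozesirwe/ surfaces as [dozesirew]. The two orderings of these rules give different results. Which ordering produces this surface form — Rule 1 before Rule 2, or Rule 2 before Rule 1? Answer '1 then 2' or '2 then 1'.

1 then 2

Order 1 then 2:
  1 Final Vowel Deletion: [dozesirwe] → [dozesirw]
  2 Cluster Epenthesis: [dozesirw] → [dozesirew]
  result: [dozesirew]
Order 2 then 1:
  2 Cluster Epenthesis: no change — [dozesirwe]
  1 Final Vowel Deletion: [dozesirwe] → [dozesirw]
  result: [dozesirw]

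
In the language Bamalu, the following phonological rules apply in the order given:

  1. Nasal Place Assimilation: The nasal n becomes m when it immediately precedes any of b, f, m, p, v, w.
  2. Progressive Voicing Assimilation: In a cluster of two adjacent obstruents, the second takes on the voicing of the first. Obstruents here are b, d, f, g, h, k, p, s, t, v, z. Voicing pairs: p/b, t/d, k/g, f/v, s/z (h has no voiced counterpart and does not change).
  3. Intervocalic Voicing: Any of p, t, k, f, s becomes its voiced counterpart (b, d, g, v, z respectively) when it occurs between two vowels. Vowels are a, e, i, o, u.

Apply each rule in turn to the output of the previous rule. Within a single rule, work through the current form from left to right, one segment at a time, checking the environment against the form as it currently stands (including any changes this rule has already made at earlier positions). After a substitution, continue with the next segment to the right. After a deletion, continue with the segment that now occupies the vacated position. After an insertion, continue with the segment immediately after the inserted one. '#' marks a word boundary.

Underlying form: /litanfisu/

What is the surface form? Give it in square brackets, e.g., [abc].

[lidamfizu]

1 Nasal Place Assimilation: [litanfisu] → [litamfisu]
2 Progressive Voicing Assimilation: no change — [litamfisu]
3 Intervocalic Voicing: [litamfisu] → [lidamfizu]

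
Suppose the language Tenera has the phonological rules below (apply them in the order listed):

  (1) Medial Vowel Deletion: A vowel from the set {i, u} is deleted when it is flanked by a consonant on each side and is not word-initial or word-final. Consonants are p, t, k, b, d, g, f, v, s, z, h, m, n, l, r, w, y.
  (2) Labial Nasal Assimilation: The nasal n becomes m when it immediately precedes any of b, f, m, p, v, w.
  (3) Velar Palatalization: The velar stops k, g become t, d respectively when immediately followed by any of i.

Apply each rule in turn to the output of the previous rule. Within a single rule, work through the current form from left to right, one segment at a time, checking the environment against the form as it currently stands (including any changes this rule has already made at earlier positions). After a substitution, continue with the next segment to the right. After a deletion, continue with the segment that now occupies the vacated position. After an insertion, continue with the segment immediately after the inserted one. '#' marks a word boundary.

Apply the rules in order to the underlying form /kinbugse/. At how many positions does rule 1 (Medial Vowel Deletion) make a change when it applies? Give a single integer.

2

(1) Medial Vowel Deletion: [kinbugse] → [knbgse]
(2) Labial Nasal Assimilation: [knbgse] → [kmbgse]
(3) Velar Palatalization: no change — [kmbgse]
Rule 1 changed 2 position(s).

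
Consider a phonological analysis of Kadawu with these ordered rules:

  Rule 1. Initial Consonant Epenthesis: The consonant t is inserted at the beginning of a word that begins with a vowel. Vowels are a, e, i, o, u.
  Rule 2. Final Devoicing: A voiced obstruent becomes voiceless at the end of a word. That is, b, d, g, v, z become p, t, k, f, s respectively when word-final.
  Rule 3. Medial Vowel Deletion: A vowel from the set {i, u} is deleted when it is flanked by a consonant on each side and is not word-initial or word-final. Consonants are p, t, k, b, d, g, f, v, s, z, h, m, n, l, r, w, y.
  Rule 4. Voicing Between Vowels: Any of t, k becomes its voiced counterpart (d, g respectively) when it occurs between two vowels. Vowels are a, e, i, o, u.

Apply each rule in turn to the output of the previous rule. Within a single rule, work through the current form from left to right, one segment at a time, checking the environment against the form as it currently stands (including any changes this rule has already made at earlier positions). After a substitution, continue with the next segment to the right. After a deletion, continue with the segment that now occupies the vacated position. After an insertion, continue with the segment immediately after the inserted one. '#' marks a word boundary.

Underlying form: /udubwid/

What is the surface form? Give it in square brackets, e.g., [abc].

[tdbwt]

Rule 1 Initial Consonant Epenthesis: [udubwid] → [tudubwid]
Rule 2 Final Devoicing: [tudubwid] → [tudubwit]
Rule 3 Medial Vowel Deletion: [tudubwit] → [tdbwt]
Rule 4 Voicing Between Vowels: no change — [tdbwt]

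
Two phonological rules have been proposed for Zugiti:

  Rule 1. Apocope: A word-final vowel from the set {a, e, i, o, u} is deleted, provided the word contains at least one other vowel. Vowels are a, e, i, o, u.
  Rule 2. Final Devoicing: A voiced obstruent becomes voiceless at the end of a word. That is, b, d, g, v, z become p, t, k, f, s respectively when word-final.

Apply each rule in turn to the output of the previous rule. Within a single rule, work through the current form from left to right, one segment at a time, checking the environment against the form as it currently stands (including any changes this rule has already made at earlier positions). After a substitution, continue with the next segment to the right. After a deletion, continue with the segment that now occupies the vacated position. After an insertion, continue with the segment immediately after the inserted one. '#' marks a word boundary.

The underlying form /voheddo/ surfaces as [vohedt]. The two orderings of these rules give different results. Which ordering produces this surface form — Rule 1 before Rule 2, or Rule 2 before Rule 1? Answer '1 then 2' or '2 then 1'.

Order 1 then 2:
  1 Apocope: [voheddo] → [vohedd]
  2 Final Devoicing: [vohedd] → [vohedt]
  result: [vohedt]
Order 2 then 1:
  2 Final Devoicing: no change — [voheddo]
  1 Apocope: [voheddo] → [vohedd]
  result: [vohedd]

1 then 2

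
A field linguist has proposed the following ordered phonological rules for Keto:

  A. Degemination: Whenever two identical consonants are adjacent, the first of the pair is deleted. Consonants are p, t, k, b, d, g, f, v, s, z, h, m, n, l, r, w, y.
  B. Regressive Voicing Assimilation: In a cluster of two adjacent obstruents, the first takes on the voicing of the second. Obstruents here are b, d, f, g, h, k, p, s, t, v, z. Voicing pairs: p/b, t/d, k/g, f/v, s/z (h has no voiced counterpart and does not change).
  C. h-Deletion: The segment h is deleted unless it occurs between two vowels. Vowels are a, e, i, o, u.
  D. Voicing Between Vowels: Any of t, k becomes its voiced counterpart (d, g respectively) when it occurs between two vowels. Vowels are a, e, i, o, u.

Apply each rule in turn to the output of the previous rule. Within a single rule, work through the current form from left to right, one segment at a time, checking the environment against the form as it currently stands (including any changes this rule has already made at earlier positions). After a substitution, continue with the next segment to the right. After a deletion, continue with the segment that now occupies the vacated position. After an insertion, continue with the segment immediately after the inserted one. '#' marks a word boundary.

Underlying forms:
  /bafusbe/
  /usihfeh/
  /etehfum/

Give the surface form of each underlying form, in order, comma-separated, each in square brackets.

[bafuzbe], [usife], [edefum]

/bafusbe/:
  A Degemination: no change — [bafusbe]
  B Regressive Voicing Assimilation: [bafusbe] → [bafuzbe]
  C h-Deletion: no change — [bafuzbe]
  D Voicing Between Vowels: no change — [bafuzbe]
/usihfeh/:
  A Degemination: no change — [usihfeh]
  B Regressive Voicing Assimilation: no change — [usihfeh]
  C h-Deletion: [usihfeh] → [usife]
  D Voicing Between Vowels: no change — [usife]
/etehfum/:
  A Degemination: no change — [etehfum]
  B Regressive Voicing Assimilation: no change — [etehfum]
  C h-Deletion: [etehfum] → [etefum]
  D Voicing Between Vowels: [etefum] → [edefum]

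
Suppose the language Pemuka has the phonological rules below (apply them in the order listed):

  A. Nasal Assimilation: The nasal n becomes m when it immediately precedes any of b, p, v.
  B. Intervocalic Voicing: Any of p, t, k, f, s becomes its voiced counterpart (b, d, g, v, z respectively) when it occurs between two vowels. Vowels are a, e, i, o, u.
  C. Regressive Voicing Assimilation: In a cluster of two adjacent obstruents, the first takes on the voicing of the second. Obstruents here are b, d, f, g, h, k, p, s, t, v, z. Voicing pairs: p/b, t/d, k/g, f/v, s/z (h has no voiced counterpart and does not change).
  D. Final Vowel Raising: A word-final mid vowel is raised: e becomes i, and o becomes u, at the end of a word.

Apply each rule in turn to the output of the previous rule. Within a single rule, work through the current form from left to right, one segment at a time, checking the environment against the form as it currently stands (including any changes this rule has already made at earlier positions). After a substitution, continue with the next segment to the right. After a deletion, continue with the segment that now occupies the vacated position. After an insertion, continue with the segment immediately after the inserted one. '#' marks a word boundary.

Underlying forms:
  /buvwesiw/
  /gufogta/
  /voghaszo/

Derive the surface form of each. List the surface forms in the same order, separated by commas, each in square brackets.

[buvweziw], [guvokta], [vokhazzu]

/buvwesiw/:
  A Nasal Assimilation: no change — [buvwesiw]
  B Intervocalic Voicing: [buvwesiw] → [buvweziw]
  C Regressive Voicing Assimilation: no change — [buvweziw]
  D Final Vowel Raising: no change — [buvweziw]
/gufogta/:
  A Nasal Assimilation: no change — [gufogta]
  B Intervocalic Voicing: [gufogta] → [guvogta]
  C Regressive Voicing Assimilation: [guvogta] → [guvokta]
  D Final Vowel Raising: no change — [guvokta]
/voghaszo/:
  A Nasal Assimilation: no change — [voghaszo]
  B Intervocalic Voicing: no change — [voghaszo]
  C Regressive Voicing Assimilation: [voghaszo] → [vokhazzo]
  D Final Vowel Raising: [vokhazzo] → [vokhazzu]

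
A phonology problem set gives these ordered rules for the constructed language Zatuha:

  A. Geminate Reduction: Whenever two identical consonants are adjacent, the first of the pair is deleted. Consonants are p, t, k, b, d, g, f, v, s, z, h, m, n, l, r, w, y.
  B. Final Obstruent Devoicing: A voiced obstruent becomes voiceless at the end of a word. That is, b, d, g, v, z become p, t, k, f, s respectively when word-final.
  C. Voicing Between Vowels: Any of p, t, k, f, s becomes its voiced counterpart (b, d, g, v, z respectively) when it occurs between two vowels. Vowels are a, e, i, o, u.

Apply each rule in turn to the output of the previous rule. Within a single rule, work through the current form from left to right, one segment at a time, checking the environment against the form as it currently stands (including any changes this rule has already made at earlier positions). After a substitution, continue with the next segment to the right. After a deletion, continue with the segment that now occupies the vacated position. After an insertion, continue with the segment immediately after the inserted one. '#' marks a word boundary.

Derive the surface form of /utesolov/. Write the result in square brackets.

A Geminate Reduction: no change — [utesolov]
B Final Obstruent Devoicing: [utesolov] → [utesolof]
C Voicing Between Vowels: [utesolof] → [udezolof]

[udezolof]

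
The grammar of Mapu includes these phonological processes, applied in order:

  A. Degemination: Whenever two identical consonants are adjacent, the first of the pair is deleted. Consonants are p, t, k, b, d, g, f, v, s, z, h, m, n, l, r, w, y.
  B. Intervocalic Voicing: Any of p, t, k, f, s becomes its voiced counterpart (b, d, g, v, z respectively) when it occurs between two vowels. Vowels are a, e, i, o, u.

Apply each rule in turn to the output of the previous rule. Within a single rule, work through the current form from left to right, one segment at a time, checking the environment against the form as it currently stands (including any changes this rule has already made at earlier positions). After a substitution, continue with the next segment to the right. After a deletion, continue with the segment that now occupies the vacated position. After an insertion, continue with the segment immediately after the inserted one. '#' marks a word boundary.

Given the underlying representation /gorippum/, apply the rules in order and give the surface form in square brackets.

A Degemination: [gorippum] → [goripum]
B Intervocalic Voicing: [goripum] → [goribum]

[goribum]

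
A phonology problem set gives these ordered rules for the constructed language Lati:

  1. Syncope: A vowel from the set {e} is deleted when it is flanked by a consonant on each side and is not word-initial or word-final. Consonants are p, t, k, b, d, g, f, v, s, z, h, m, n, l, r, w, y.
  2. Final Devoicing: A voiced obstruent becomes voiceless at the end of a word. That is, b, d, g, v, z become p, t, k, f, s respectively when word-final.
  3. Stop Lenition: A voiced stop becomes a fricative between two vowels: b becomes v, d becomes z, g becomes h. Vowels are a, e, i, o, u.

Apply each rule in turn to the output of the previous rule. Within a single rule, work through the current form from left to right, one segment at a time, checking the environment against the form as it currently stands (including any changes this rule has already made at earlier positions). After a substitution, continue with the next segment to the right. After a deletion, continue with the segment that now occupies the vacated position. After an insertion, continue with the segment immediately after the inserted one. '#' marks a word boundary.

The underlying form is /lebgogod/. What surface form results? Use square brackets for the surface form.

1 Syncope: [lebgogod] → [lbgogod]
2 Final Devoicing: [lbgogod] → [lbgogot]
3 Stop Lenition: [lbgogot] → [lbgohot]

[lbgohot]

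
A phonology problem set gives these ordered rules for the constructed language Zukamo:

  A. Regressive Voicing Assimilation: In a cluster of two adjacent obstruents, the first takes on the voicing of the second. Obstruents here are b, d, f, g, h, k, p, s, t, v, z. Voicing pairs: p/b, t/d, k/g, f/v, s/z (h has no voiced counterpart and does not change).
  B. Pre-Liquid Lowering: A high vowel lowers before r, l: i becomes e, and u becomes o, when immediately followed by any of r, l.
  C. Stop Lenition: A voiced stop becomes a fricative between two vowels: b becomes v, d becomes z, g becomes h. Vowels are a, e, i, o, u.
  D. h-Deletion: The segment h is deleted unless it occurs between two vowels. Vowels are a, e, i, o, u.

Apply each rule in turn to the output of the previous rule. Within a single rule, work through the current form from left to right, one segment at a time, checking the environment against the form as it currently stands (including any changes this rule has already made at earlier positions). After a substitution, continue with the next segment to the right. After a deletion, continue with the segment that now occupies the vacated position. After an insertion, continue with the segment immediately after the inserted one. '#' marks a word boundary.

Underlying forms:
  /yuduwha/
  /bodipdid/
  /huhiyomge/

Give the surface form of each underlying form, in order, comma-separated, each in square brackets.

[yuzuwa], [bozibdid], [uhiyomge]

/yuduwha/:
  A Regressive Voicing Assimilation: no change — [yuduwha]
  B Pre-Liquid Lowering: no change — [yuduwha]
  C Stop Lenition: [yuduwha] → [yuzuwha]
  D h-Deletion: [yuzuwha] → [yuzuwa]
/bodipdid/:
  A Regressive Voicing Assimilation: [bodipdid] → [bodibdid]
  B Pre-Liquid Lowering: no change — [bodibdid]
  C Stop Lenition: [bodibdid] → [bozibdid]
  D h-Deletion: no change — [bozibdid]
/huhiyomge/:
  A Regressive Voicing Assimilation: no change — [huhiyomge]
  B Pre-Liquid Lowering: no change — [huhiyomge]
  C Stop Lenition: no change — [huhiyomge]
  D h-Deletion: [huhiyomge] → [uhiyomge]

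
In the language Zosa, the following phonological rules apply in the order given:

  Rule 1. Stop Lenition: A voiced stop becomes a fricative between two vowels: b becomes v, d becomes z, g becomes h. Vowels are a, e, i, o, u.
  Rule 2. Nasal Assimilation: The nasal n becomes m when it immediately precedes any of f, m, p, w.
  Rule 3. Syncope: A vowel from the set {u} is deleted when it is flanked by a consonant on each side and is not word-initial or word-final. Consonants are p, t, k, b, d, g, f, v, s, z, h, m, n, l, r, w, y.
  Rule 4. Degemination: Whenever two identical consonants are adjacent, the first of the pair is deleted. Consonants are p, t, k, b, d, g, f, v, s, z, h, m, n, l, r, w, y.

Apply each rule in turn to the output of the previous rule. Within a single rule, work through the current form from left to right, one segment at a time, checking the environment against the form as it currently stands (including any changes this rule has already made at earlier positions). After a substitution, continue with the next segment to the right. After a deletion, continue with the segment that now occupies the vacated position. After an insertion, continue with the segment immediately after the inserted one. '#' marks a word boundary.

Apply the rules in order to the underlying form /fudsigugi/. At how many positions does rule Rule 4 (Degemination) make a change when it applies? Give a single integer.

Rule 1 Stop Lenition: [fudsigugi] → [fudsihuhi]
Rule 2 Nasal Assimilation: no change — [fudsihuhi]
Rule 3 Syncope: [fudsihuhi] → [fdsihhi]
Rule 4 Degemination: [fdsihhi] → [fdsihi]
Rule Rule 4 changed 1 position(s).

1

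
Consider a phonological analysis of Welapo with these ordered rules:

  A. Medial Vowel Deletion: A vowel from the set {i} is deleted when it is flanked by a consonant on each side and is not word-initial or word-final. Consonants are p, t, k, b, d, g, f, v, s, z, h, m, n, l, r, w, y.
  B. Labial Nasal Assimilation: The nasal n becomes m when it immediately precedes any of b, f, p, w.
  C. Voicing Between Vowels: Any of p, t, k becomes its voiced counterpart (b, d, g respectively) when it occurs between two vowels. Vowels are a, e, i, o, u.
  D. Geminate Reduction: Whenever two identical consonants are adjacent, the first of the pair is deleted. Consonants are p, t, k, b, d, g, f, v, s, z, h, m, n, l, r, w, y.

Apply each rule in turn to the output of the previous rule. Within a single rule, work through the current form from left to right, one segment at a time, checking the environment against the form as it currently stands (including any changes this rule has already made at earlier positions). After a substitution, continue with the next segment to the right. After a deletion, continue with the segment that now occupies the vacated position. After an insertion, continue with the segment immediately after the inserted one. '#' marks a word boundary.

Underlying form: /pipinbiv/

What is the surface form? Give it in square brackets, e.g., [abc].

A Medial Vowel Deletion: [pipinbiv] → [ppnbv]
B Labial Nasal Assimilation: [ppnbv] → [ppmbv]
C Voicing Between Vowels: no change — [ppmbv]
D Geminate Reduction: [ppmbv] → [pmbv]

[pmbv]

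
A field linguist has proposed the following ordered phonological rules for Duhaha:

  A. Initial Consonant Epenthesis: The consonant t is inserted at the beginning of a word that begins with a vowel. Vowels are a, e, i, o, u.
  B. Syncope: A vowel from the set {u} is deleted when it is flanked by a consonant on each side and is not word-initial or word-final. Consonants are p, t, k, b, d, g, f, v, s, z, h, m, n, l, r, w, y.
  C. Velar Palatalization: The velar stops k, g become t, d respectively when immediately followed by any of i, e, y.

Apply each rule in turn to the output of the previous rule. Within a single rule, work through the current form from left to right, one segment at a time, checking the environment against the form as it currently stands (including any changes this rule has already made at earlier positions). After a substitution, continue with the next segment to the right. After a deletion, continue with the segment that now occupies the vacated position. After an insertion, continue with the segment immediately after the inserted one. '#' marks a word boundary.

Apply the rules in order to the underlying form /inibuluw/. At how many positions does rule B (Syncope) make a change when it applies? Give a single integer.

A Initial Consonant Epenthesis: [inibuluw] → [tinibuluw]
B Syncope: [tinibuluw] → [tiniblw]
C Velar Palatalization: no change — [tiniblw]
Rule B changed 2 position(s).

2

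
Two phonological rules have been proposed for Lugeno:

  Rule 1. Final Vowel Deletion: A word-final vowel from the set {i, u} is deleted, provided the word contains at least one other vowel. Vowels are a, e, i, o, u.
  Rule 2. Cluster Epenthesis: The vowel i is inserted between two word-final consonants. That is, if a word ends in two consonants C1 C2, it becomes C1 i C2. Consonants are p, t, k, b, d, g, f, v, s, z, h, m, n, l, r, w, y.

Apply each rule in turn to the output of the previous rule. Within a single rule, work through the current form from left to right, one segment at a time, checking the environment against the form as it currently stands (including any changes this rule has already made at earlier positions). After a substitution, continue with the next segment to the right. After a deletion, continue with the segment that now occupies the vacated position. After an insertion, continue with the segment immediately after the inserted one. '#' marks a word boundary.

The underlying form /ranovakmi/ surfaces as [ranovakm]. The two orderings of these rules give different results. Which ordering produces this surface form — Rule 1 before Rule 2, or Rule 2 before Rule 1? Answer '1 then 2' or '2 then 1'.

Order 1 then 2:
  1 Final Vowel Deletion: [ranovakmi] → [ranovakm]
  2 Cluster Epenthesis: [ranovakm] → [ranovakim]
  result: [ranovakim]
Order 2 then 1:
  2 Cluster Epenthesis: no change — [ranovakmi]
  1 Final Vowel Deletion: [ranovakmi] → [ranovakm]
  result: [ranovakm]

2 then 1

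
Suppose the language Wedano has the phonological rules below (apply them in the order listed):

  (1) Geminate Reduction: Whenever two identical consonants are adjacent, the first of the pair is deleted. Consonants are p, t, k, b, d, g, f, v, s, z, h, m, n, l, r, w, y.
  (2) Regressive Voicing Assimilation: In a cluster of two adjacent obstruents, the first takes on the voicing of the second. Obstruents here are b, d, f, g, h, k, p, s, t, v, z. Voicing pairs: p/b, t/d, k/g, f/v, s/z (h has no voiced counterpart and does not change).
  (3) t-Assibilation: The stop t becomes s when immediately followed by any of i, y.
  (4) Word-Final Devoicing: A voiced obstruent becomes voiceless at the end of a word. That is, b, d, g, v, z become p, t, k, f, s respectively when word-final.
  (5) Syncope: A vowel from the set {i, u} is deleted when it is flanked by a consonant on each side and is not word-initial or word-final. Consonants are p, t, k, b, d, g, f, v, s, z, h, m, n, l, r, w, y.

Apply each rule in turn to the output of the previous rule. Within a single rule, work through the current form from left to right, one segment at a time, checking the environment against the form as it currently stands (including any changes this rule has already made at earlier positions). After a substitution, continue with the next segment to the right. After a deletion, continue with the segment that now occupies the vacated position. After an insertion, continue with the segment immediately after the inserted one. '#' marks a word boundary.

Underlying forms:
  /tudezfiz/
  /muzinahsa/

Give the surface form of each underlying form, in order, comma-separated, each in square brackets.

/tudezfiz/:
  (1) Geminate Reduction: no change — [tudezfiz]
  (2) Regressive Voicing Assimilation: [tudezfiz] → [tudesfiz]
  (3) t-Assibilation: no change — [tudesfiz]
  (4) Word-Final Devoicing: [tudesfiz] → [tudesfis]
  (5) Syncope: [tudesfis] → [tdesfs]
/muzinahsa/:
  (1) Geminate Reduction: no change — [muzinahsa]
  (2) Regressive Voicing Assimilation: no change — [muzinahsa]
  (3) t-Assibilation: no change — [muzinahsa]
  (4) Word-Final Devoicing: no change — [muzinahsa]
  (5) Syncope: [muzinahsa] → [mznahsa]

[tdesfs], [mznahsa]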